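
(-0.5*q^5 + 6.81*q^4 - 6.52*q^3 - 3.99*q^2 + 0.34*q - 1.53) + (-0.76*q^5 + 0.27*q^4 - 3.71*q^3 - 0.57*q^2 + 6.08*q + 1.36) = -1.26*q^5 + 7.08*q^4 - 10.23*q^3 - 4.56*q^2 + 6.42*q - 0.17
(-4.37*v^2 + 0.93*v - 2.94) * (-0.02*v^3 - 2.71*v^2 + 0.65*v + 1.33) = 0.0874*v^5 + 11.8241*v^4 - 5.302*v^3 + 2.7598*v^2 - 0.6741*v - 3.9102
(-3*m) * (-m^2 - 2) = 3*m^3 + 6*m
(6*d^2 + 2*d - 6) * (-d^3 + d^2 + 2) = -6*d^5 + 4*d^4 + 8*d^3 + 6*d^2 + 4*d - 12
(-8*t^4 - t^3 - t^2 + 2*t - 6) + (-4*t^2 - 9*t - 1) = -8*t^4 - t^3 - 5*t^2 - 7*t - 7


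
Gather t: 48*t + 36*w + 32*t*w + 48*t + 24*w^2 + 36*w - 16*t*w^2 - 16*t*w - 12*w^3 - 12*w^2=t*(-16*w^2 + 16*w + 96) - 12*w^3 + 12*w^2 + 72*w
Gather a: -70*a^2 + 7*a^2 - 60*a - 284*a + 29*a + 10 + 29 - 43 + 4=-63*a^2 - 315*a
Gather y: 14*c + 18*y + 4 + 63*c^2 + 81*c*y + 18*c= 63*c^2 + 32*c + y*(81*c + 18) + 4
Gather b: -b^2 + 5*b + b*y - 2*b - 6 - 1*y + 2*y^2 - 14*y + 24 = -b^2 + b*(y + 3) + 2*y^2 - 15*y + 18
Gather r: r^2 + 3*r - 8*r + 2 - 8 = r^2 - 5*r - 6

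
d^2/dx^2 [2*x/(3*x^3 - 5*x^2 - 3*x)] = 4*(27*x^2 - 45*x + 34)/(27*x^6 - 135*x^5 + 144*x^4 + 145*x^3 - 144*x^2 - 135*x - 27)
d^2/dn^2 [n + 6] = 0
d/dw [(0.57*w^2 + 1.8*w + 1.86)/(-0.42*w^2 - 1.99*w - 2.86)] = (-0.378299999999999*w^2 - 1.698*w - 1.4466)/(0.1764*w^4 + 1.6716*w^3 + 6.3625*w^2 + 11.3828*w + 8.1796)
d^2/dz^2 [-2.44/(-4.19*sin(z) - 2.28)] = (-42.836884*sin(z)^2 + 23.309808*sin(z) + 85.673768)/(4.19*sin(z) + 2.28)^3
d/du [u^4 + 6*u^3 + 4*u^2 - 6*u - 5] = 4*u^3 + 18*u^2 + 8*u - 6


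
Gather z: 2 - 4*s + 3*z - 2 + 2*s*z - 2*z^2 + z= -4*s - 2*z^2 + z*(2*s + 4)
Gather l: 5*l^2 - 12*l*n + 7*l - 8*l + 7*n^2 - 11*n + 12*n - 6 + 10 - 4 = 5*l^2 + l*(-12*n - 1) + 7*n^2 + n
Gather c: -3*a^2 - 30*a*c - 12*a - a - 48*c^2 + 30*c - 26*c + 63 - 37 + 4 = -3*a^2 - 13*a - 48*c^2 + c*(4 - 30*a) + 30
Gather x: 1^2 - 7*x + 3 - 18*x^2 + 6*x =-18*x^2 - x + 4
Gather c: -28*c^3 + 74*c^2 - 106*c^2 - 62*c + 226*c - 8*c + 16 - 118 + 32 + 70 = -28*c^3 - 32*c^2 + 156*c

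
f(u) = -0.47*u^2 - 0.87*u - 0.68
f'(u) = -0.94*u - 0.87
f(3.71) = -10.38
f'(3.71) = -4.36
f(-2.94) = -2.18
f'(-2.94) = 1.89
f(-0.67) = -0.31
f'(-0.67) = -0.24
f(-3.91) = -4.46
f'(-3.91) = 2.81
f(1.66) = -3.42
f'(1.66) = -2.43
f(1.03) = -2.07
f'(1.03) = -1.84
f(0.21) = -0.88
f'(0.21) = -1.07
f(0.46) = -1.18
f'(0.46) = -1.30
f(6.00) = -22.82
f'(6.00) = -6.51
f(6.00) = -22.82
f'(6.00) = -6.51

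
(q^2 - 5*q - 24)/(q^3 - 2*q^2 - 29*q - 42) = (q - 8)/(q^2 - 5*q - 14)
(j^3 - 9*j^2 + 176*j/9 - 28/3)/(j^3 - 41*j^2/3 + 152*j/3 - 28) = (j - 7/3)/(j - 7)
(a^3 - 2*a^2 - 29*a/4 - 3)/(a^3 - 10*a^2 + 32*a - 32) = (a^2 + 2*a + 3/4)/(a^2 - 6*a + 8)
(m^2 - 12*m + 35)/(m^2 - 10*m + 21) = (m - 5)/(m - 3)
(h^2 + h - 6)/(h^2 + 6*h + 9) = (h - 2)/(h + 3)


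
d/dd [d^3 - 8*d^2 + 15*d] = 3*d^2 - 16*d + 15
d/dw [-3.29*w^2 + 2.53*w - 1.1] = 2.53 - 6.58*w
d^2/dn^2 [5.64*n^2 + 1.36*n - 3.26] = 11.2800000000000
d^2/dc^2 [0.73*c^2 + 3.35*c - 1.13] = 1.46000000000000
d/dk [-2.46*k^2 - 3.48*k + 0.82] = -4.92*k - 3.48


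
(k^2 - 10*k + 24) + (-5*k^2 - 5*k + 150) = -4*k^2 - 15*k + 174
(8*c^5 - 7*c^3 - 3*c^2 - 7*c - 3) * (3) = 24*c^5 - 21*c^3 - 9*c^2 - 21*c - 9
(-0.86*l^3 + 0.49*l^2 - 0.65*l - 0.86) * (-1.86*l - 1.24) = 1.5996*l^4 + 0.155*l^3 + 0.6014*l^2 + 2.4056*l + 1.0664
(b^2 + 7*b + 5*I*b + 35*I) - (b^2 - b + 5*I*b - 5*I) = 8*b + 40*I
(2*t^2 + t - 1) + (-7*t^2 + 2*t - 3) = -5*t^2 + 3*t - 4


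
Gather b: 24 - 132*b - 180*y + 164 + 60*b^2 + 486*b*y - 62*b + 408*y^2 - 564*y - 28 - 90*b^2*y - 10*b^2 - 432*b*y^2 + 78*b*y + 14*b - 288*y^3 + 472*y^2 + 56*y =b^2*(50 - 90*y) + b*(-432*y^2 + 564*y - 180) - 288*y^3 + 880*y^2 - 688*y + 160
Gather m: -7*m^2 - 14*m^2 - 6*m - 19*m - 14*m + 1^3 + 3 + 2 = -21*m^2 - 39*m + 6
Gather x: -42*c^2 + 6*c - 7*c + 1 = -42*c^2 - c + 1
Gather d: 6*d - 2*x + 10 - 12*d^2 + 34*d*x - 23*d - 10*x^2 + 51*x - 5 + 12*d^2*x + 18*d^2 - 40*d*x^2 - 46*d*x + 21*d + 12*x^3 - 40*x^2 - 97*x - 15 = d^2*(12*x + 6) + d*(-40*x^2 - 12*x + 4) + 12*x^3 - 50*x^2 - 48*x - 10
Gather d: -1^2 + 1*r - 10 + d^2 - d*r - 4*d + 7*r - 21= d^2 + d*(-r - 4) + 8*r - 32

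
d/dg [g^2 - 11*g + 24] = 2*g - 11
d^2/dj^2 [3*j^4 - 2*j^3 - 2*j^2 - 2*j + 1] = 36*j^2 - 12*j - 4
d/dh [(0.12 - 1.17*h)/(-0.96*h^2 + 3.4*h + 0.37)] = (-1.1232*h^2 + 0.2304*h - 0.8409)/(0.9216*h^4 - 6.528*h^3 + 10.8496*h^2 + 2.516*h + 0.1369)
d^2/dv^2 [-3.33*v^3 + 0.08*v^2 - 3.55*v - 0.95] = 0.16 - 19.98*v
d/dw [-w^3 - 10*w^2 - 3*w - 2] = -3*w^2 - 20*w - 3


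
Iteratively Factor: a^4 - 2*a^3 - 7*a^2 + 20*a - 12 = (a - 1)*(a^3 - a^2 - 8*a + 12) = (a - 2)*(a - 1)*(a^2 + a - 6) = (a - 2)*(a - 1)*(a + 3)*(a - 2)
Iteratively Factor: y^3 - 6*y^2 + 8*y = (y - 4)*(y^2 - 2*y) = y*(y - 4)*(y - 2)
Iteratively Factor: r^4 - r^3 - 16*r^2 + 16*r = (r + 4)*(r^3 - 5*r^2 + 4*r) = (r - 1)*(r + 4)*(r^2 - 4*r) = r*(r - 1)*(r + 4)*(r - 4)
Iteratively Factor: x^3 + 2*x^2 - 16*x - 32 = (x + 4)*(x^2 - 2*x - 8) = (x + 2)*(x + 4)*(x - 4)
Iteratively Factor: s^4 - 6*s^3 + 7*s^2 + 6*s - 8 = (s - 2)*(s^3 - 4*s^2 - s + 4) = (s - 2)*(s - 1)*(s^2 - 3*s - 4) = (s - 2)*(s - 1)*(s + 1)*(s - 4)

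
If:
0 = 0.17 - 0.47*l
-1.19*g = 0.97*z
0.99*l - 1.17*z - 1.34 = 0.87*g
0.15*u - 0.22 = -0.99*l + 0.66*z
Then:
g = 1.74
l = 0.36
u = -10.30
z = -2.13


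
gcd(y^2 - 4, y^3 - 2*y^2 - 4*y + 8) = y^2 - 4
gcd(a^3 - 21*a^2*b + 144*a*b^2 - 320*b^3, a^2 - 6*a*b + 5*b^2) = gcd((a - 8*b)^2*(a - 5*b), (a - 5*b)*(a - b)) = a - 5*b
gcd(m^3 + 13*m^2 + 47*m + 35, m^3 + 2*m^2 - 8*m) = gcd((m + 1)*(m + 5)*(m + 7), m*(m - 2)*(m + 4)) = 1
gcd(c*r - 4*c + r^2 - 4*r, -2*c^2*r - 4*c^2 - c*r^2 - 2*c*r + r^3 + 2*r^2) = c + r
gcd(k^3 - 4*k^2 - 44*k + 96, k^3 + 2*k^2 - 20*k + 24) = k^2 + 4*k - 12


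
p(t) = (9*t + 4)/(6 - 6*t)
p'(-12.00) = 0.01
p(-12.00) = -1.33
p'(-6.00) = 0.04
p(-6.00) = -1.19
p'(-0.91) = 0.59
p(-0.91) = -0.37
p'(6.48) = 0.07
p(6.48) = -1.90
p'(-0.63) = 0.82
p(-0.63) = -0.17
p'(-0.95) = 0.57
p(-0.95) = -0.39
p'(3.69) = 0.30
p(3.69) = -2.31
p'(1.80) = 3.39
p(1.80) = -4.21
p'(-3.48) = 0.11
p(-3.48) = -1.02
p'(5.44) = 0.11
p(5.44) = -1.99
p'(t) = 9/(6 - 6*t) + 6*(9*t + 4)/(6 - 6*t)^2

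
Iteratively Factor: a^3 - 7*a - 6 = (a + 1)*(a^2 - a - 6) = (a - 3)*(a + 1)*(a + 2)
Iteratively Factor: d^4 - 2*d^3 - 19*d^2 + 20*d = (d - 5)*(d^3 + 3*d^2 - 4*d) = d*(d - 5)*(d^2 + 3*d - 4) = d*(d - 5)*(d - 1)*(d + 4)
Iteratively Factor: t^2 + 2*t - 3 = (t + 3)*(t - 1)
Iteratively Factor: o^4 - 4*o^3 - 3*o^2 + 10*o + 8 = (o - 4)*(o^3 - 3*o - 2) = (o - 4)*(o + 1)*(o^2 - o - 2) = (o - 4)*(o - 2)*(o + 1)*(o + 1)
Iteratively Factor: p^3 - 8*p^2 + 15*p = (p - 3)*(p^2 - 5*p) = p*(p - 3)*(p - 5)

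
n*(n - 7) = n^2 - 7*n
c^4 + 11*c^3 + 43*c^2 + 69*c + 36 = (c + 1)*(c + 3)^2*(c + 4)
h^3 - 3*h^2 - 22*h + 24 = (h - 6)*(h - 1)*(h + 4)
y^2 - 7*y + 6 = (y - 6)*(y - 1)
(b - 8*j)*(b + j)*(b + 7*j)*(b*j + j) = b^4*j + b^3*j - 57*b^2*j^3 - 56*b*j^4 - 57*b*j^3 - 56*j^4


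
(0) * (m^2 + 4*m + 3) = 0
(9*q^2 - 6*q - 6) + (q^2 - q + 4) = 10*q^2 - 7*q - 2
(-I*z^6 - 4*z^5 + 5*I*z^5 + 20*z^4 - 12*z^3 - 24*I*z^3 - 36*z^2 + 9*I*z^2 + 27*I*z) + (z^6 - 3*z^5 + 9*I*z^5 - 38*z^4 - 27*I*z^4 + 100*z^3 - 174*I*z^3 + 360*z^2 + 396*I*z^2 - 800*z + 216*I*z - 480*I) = z^6 - I*z^6 - 7*z^5 + 14*I*z^5 - 18*z^4 - 27*I*z^4 + 88*z^3 - 198*I*z^3 + 324*z^2 + 405*I*z^2 - 800*z + 243*I*z - 480*I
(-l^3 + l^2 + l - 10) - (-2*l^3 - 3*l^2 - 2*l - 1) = l^3 + 4*l^2 + 3*l - 9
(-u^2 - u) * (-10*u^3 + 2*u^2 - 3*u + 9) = 10*u^5 + 8*u^4 + u^3 - 6*u^2 - 9*u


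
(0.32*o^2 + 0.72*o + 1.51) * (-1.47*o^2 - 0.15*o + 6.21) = -0.4704*o^4 - 1.1064*o^3 - 0.3405*o^2 + 4.2447*o + 9.3771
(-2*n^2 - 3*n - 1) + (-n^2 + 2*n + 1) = -3*n^2 - n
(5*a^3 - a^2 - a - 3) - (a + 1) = 5*a^3 - a^2 - 2*a - 4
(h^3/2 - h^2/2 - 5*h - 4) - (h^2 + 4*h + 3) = h^3/2 - 3*h^2/2 - 9*h - 7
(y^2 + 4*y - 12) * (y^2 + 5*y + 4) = y^4 + 9*y^3 + 12*y^2 - 44*y - 48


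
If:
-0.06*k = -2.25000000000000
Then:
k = 37.50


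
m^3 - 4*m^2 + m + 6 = (m - 3)*(m - 2)*(m + 1)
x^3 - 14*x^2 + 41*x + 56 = (x - 8)*(x - 7)*(x + 1)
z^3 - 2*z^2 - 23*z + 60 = (z - 4)*(z - 3)*(z + 5)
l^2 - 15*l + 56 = (l - 8)*(l - 7)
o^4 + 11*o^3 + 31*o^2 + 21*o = o*(o + 1)*(o + 3)*(o + 7)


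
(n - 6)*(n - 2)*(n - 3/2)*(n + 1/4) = n^4 - 37*n^3/4 + 173*n^2/8 - 12*n - 9/2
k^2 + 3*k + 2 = (k + 1)*(k + 2)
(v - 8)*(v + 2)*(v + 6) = v^3 - 52*v - 96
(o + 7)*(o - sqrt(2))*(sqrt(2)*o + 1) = sqrt(2)*o^3 - o^2 + 7*sqrt(2)*o^2 - 7*o - sqrt(2)*o - 7*sqrt(2)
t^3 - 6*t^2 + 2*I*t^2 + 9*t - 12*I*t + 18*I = (t - 3)^2*(t + 2*I)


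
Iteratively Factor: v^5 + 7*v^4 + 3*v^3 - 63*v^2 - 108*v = (v + 4)*(v^4 + 3*v^3 - 9*v^2 - 27*v) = v*(v + 4)*(v^3 + 3*v^2 - 9*v - 27) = v*(v - 3)*(v + 4)*(v^2 + 6*v + 9) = v*(v - 3)*(v + 3)*(v + 4)*(v + 3)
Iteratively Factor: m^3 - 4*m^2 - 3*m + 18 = (m - 3)*(m^2 - m - 6) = (m - 3)^2*(m + 2)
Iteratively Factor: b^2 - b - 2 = (b - 2)*(b + 1)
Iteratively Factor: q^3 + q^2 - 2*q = (q + 2)*(q^2 - q) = (q - 1)*(q + 2)*(q)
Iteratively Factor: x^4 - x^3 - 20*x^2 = (x)*(x^3 - x^2 - 20*x) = x^2*(x^2 - x - 20) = x^2*(x + 4)*(x - 5)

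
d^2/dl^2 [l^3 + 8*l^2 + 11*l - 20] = 6*l + 16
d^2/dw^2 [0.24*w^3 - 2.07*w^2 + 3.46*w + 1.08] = 1.44*w - 4.14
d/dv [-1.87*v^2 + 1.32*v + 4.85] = 1.32 - 3.74*v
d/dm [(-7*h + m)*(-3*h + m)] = -10*h + 2*m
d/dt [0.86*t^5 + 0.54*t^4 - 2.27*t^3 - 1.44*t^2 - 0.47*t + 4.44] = 4.3*t^4 + 2.16*t^3 - 6.81*t^2 - 2.88*t - 0.47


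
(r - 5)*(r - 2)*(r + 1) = r^3 - 6*r^2 + 3*r + 10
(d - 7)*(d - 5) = d^2 - 12*d + 35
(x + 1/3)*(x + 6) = x^2 + 19*x/3 + 2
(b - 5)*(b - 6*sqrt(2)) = b^2 - 6*sqrt(2)*b - 5*b + 30*sqrt(2)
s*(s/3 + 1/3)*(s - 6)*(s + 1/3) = s^4/3 - 14*s^3/9 - 23*s^2/9 - 2*s/3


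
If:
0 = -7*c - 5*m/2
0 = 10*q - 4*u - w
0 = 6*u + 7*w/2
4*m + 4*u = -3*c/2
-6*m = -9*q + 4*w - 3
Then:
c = -175/2241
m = 490/2241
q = -97/2241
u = -3395/17928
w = 485/1494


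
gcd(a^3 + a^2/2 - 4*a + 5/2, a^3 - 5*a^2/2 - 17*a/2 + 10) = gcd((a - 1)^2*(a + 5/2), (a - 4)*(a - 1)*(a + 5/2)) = a^2 + 3*a/2 - 5/2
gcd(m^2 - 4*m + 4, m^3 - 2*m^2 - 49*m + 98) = m - 2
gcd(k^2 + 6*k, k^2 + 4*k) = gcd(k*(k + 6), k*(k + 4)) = k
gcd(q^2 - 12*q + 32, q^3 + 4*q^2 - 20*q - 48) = q - 4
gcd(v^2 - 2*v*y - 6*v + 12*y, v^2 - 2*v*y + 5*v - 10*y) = -v + 2*y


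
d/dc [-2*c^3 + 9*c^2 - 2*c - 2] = -6*c^2 + 18*c - 2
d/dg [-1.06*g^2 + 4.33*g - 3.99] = 4.33 - 2.12*g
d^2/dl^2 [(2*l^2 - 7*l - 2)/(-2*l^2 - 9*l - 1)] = 2*(64*l^3 + 36*l^2 + 66*l + 93)/(8*l^6 + 108*l^5 + 498*l^4 + 837*l^3 + 249*l^2 + 27*l + 1)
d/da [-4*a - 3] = -4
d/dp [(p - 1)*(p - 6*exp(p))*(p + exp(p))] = (p - 1)*(p - 6*exp(p))*(exp(p) + 1) - (p - 1)*(p + exp(p))*(6*exp(p) - 1) + (p - 6*exp(p))*(p + exp(p))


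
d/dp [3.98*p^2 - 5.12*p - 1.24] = 7.96*p - 5.12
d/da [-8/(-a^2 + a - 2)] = 8*(1 - 2*a)/(a^2 - a + 2)^2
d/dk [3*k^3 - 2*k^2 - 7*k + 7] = 9*k^2 - 4*k - 7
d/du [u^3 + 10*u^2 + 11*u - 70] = 3*u^2 + 20*u + 11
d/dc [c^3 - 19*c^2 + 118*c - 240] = 3*c^2 - 38*c + 118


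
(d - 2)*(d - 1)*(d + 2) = d^3 - d^2 - 4*d + 4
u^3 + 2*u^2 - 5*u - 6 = (u - 2)*(u + 1)*(u + 3)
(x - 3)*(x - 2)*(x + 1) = x^3 - 4*x^2 + x + 6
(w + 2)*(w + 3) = w^2 + 5*w + 6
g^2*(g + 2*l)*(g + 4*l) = g^4 + 6*g^3*l + 8*g^2*l^2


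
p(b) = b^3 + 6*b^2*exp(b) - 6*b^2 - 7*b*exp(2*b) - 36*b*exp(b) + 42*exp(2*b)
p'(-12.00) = 576.01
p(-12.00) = -2591.99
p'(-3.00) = 67.78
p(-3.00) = -72.78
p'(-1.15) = 26.95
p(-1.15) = 11.18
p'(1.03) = 329.57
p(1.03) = 181.66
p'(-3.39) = 79.15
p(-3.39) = -101.40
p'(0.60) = 133.74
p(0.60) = 88.13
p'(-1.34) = 29.85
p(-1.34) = 5.80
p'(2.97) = 12388.64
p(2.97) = 6979.23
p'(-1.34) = 29.85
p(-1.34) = 5.80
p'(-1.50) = 32.64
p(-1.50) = 0.80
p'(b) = 6*b^2*exp(b) + 3*b^2 - 14*b*exp(2*b) - 24*b*exp(b) - 12*b + 77*exp(2*b) - 36*exp(b)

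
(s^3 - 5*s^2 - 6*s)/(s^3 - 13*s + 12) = s*(s^2 - 5*s - 6)/(s^3 - 13*s + 12)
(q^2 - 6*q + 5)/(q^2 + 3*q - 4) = (q - 5)/(q + 4)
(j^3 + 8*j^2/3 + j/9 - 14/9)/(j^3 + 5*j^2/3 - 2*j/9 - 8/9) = (3*j + 7)/(3*j + 4)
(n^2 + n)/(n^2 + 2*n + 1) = n/(n + 1)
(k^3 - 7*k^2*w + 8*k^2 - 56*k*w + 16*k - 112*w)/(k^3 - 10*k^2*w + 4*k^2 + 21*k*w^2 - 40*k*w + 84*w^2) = (-k - 4)/(-k + 3*w)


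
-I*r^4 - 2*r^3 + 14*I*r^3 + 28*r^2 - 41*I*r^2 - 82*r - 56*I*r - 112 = (r - 8)*(r - 7)*(r - 2*I)*(-I*r - I)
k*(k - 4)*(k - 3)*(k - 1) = k^4 - 8*k^3 + 19*k^2 - 12*k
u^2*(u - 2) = u^3 - 2*u^2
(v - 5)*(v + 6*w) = v^2 + 6*v*w - 5*v - 30*w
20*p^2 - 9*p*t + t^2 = (-5*p + t)*(-4*p + t)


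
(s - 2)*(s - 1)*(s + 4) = s^3 + s^2 - 10*s + 8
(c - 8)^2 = c^2 - 16*c + 64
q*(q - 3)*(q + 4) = q^3 + q^2 - 12*q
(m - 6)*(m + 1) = m^2 - 5*m - 6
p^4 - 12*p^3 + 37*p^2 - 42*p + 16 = (p - 8)*(p - 2)*(p - 1)^2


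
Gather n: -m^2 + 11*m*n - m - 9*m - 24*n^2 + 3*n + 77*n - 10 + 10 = -m^2 - 10*m - 24*n^2 + n*(11*m + 80)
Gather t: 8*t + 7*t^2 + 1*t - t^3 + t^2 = -t^3 + 8*t^2 + 9*t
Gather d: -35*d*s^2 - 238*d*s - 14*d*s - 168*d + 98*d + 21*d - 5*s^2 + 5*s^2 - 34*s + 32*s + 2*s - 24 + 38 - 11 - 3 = d*(-35*s^2 - 252*s - 49)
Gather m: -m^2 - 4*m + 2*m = -m^2 - 2*m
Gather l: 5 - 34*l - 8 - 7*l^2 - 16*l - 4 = -7*l^2 - 50*l - 7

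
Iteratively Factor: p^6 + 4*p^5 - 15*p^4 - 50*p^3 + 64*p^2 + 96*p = (p)*(p^5 + 4*p^4 - 15*p^3 - 50*p^2 + 64*p + 96) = p*(p + 4)*(p^4 - 15*p^2 + 10*p + 24) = p*(p + 1)*(p + 4)*(p^3 - p^2 - 14*p + 24) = p*(p - 3)*(p + 1)*(p + 4)*(p^2 + 2*p - 8) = p*(p - 3)*(p - 2)*(p + 1)*(p + 4)*(p + 4)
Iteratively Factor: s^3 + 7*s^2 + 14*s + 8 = (s + 2)*(s^2 + 5*s + 4) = (s + 2)*(s + 4)*(s + 1)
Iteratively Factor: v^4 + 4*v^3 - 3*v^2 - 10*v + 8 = (v + 4)*(v^3 - 3*v + 2) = (v - 1)*(v + 4)*(v^2 + v - 2) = (v - 1)*(v + 2)*(v + 4)*(v - 1)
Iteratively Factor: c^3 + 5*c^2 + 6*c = (c)*(c^2 + 5*c + 6) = c*(c + 2)*(c + 3)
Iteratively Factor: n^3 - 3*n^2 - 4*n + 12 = (n - 2)*(n^2 - n - 6) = (n - 2)*(n + 2)*(n - 3)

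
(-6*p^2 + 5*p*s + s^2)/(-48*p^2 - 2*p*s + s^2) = (p - s)/(8*p - s)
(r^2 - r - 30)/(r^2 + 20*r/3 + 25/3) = 3*(r - 6)/(3*r + 5)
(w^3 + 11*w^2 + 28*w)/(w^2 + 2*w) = (w^2 + 11*w + 28)/(w + 2)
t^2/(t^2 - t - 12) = t^2/(t^2 - t - 12)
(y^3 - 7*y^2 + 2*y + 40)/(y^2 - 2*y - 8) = y - 5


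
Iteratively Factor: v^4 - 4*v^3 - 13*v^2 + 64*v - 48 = (v + 4)*(v^3 - 8*v^2 + 19*v - 12) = (v - 3)*(v + 4)*(v^2 - 5*v + 4) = (v - 4)*(v - 3)*(v + 4)*(v - 1)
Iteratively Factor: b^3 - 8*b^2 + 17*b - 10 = (b - 1)*(b^2 - 7*b + 10) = (b - 5)*(b - 1)*(b - 2)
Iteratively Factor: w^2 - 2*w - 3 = (w - 3)*(w + 1)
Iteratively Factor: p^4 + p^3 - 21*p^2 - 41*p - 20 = (p + 1)*(p^3 - 21*p - 20) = (p - 5)*(p + 1)*(p^2 + 5*p + 4) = (p - 5)*(p + 1)*(p + 4)*(p + 1)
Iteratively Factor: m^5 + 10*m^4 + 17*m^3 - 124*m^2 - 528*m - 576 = (m + 3)*(m^4 + 7*m^3 - 4*m^2 - 112*m - 192) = (m - 4)*(m + 3)*(m^3 + 11*m^2 + 40*m + 48) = (m - 4)*(m + 3)*(m + 4)*(m^2 + 7*m + 12) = (m - 4)*(m + 3)^2*(m + 4)*(m + 4)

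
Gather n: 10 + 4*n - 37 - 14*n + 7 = -10*n - 20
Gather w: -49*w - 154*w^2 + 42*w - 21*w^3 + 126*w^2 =-21*w^3 - 28*w^2 - 7*w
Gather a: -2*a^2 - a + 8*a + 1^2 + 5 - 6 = -2*a^2 + 7*a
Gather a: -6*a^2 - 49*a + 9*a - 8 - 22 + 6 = -6*a^2 - 40*a - 24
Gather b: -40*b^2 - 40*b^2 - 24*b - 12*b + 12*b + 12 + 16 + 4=-80*b^2 - 24*b + 32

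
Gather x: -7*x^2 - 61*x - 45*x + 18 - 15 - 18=-7*x^2 - 106*x - 15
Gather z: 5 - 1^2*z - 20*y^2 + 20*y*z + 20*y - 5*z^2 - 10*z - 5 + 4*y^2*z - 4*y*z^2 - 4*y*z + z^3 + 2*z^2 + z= -20*y^2 + 20*y + z^3 + z^2*(-4*y - 3) + z*(4*y^2 + 16*y - 10)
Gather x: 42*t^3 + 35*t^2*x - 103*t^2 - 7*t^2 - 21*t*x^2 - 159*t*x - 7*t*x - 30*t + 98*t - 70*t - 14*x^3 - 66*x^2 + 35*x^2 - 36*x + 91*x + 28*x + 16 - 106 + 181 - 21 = 42*t^3 - 110*t^2 - 2*t - 14*x^3 + x^2*(-21*t - 31) + x*(35*t^2 - 166*t + 83) + 70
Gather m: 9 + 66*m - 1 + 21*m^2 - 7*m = 21*m^2 + 59*m + 8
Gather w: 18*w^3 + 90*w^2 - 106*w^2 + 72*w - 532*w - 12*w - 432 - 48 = 18*w^3 - 16*w^2 - 472*w - 480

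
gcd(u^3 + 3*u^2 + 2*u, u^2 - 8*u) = u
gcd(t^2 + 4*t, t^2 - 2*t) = t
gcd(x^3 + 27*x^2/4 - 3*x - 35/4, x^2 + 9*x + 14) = x + 7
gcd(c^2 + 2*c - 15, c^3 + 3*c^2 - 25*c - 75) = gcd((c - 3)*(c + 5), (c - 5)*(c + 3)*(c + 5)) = c + 5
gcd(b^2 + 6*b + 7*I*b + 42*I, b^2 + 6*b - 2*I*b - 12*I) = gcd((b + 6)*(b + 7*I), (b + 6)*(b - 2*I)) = b + 6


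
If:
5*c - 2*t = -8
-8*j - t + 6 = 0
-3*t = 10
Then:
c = -44/15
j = 7/6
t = -10/3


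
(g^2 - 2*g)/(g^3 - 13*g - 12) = g*(2 - g)/(-g^3 + 13*g + 12)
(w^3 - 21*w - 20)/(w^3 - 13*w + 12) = (w^3 - 21*w - 20)/(w^3 - 13*w + 12)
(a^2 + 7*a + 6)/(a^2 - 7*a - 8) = (a + 6)/(a - 8)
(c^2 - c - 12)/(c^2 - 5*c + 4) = (c + 3)/(c - 1)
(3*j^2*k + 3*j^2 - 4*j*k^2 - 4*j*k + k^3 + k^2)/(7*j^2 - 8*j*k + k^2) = (3*j*k + 3*j - k^2 - k)/(7*j - k)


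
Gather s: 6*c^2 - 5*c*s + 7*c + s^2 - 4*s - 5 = 6*c^2 + 7*c + s^2 + s*(-5*c - 4) - 5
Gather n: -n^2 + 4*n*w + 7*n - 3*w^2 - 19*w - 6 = -n^2 + n*(4*w + 7) - 3*w^2 - 19*w - 6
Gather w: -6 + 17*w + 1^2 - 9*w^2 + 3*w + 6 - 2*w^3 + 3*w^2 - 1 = -2*w^3 - 6*w^2 + 20*w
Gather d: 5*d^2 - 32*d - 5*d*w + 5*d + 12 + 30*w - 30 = 5*d^2 + d*(-5*w - 27) + 30*w - 18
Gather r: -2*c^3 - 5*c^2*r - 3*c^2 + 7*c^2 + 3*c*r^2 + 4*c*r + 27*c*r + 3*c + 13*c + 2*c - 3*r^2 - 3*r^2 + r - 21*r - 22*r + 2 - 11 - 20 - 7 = -2*c^3 + 4*c^2 + 18*c + r^2*(3*c - 6) + r*(-5*c^2 + 31*c - 42) - 36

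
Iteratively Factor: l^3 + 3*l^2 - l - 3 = (l - 1)*(l^2 + 4*l + 3) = (l - 1)*(l + 3)*(l + 1)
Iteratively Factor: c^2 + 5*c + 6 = (c + 2)*(c + 3)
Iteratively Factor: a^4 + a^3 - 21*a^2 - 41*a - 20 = (a + 1)*(a^3 - 21*a - 20) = (a - 5)*(a + 1)*(a^2 + 5*a + 4) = (a - 5)*(a + 1)*(a + 4)*(a + 1)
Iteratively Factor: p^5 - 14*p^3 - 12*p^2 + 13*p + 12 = (p - 1)*(p^4 + p^3 - 13*p^2 - 25*p - 12) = (p - 1)*(p + 3)*(p^3 - 2*p^2 - 7*p - 4) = (p - 1)*(p + 1)*(p + 3)*(p^2 - 3*p - 4) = (p - 4)*(p - 1)*(p + 1)*(p + 3)*(p + 1)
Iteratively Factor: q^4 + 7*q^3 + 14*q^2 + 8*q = (q + 1)*(q^3 + 6*q^2 + 8*q) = (q + 1)*(q + 2)*(q^2 + 4*q) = (q + 1)*(q + 2)*(q + 4)*(q)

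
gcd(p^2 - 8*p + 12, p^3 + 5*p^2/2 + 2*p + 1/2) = 1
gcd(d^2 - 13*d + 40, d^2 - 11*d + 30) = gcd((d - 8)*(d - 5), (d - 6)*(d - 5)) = d - 5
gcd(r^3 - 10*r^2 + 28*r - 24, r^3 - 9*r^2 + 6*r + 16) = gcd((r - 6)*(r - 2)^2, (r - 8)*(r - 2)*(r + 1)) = r - 2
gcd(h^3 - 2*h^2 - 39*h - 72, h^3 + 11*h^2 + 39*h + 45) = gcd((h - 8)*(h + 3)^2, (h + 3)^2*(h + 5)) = h^2 + 6*h + 9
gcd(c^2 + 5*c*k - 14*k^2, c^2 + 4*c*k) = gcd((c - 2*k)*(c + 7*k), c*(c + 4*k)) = 1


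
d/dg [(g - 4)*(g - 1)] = 2*g - 5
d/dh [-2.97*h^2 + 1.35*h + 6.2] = 1.35 - 5.94*h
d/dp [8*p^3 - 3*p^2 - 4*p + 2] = 24*p^2 - 6*p - 4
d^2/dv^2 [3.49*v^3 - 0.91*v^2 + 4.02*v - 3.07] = 20.94*v - 1.82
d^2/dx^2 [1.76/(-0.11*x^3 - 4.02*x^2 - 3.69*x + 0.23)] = ((1.1616*x + 14.1504)*(0.11*x^3 + 4.02*x^2 + 3.69*x - 0.23) - 1.76*(0.33*x^2 + 8.04*x + 3.69)*(0.66*x^2 + 16.08*x + 7.38))/(0.11*x^3 + 4.02*x^2 + 3.69*x - 0.23)^3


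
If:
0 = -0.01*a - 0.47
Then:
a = -47.00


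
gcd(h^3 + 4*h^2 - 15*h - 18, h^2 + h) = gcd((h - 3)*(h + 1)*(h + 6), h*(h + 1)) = h + 1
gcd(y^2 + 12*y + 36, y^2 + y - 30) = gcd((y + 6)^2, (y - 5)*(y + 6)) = y + 6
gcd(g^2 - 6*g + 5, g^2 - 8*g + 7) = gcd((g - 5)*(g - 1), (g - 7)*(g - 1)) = g - 1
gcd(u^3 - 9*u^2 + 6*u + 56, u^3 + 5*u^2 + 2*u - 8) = u + 2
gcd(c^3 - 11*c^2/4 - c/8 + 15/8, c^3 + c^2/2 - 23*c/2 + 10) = c^2 - 7*c/2 + 5/2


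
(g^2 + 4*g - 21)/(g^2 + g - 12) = (g + 7)/(g + 4)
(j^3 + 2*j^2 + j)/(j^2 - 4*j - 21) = j*(j^2 + 2*j + 1)/(j^2 - 4*j - 21)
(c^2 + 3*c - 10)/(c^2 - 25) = (c - 2)/(c - 5)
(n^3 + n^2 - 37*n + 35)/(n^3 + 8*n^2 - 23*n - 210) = (n - 1)/(n + 6)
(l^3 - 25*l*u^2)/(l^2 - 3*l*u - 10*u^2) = l*(l + 5*u)/(l + 2*u)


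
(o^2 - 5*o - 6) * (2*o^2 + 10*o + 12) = 2*o^4 - 50*o^2 - 120*o - 72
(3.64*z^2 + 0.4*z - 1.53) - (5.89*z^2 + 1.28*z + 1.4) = -2.25*z^2 - 0.88*z - 2.93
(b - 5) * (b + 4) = b^2 - b - 20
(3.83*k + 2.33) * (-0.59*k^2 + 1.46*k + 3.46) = -2.2597*k^3 + 4.2171*k^2 + 16.6536*k + 8.0618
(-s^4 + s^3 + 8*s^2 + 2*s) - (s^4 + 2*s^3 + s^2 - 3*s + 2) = -2*s^4 - s^3 + 7*s^2 + 5*s - 2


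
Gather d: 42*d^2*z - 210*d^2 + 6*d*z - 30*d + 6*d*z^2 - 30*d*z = d^2*(42*z - 210) + d*(6*z^2 - 24*z - 30)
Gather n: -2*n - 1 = -2*n - 1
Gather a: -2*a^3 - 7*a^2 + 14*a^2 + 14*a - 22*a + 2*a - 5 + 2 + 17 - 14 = -2*a^3 + 7*a^2 - 6*a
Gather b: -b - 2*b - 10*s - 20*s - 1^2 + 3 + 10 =-3*b - 30*s + 12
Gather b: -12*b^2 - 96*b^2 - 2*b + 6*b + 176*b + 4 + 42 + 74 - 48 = -108*b^2 + 180*b + 72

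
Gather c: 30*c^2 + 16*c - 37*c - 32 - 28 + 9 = 30*c^2 - 21*c - 51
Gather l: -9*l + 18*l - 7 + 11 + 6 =9*l + 10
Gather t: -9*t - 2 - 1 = -9*t - 3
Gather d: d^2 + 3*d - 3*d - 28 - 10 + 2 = d^2 - 36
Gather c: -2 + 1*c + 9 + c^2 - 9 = c^2 + c - 2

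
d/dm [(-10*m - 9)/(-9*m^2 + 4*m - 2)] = 2*(-45*m^2 - 81*m + 28)/(81*m^4 - 72*m^3 + 52*m^2 - 16*m + 4)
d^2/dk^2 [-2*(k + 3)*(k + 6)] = -4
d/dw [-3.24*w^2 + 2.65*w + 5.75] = 2.65 - 6.48*w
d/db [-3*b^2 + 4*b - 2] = 4 - 6*b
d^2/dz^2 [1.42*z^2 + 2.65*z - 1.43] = 2.84000000000000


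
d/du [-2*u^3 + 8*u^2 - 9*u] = -6*u^2 + 16*u - 9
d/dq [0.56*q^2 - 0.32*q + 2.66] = 1.12*q - 0.32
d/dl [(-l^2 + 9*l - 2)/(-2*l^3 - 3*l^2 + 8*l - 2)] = (-2*l^4 + 36*l^3 + 7*l^2 - 8*l - 2)/(4*l^6 + 12*l^5 - 23*l^4 - 40*l^3 + 76*l^2 - 32*l + 4)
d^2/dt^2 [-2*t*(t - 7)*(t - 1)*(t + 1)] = -24*t^2 + 84*t + 4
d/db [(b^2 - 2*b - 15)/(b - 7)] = (b^2 - 14*b + 29)/(b^2 - 14*b + 49)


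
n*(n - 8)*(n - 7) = n^3 - 15*n^2 + 56*n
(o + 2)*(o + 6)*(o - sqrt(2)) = o^3 - sqrt(2)*o^2 + 8*o^2 - 8*sqrt(2)*o + 12*o - 12*sqrt(2)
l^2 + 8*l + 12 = (l + 2)*(l + 6)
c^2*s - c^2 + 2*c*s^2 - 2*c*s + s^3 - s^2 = (c + s)^2*(s - 1)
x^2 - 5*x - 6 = (x - 6)*(x + 1)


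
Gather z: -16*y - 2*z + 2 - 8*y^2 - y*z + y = -8*y^2 - 15*y + z*(-y - 2) + 2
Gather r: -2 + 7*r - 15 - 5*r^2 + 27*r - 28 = -5*r^2 + 34*r - 45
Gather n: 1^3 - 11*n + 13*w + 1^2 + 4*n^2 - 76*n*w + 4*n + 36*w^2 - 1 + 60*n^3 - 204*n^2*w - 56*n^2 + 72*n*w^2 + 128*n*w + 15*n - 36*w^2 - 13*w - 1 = 60*n^3 + n^2*(-204*w - 52) + n*(72*w^2 + 52*w + 8)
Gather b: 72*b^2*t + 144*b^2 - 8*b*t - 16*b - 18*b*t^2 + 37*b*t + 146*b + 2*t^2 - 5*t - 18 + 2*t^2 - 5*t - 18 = b^2*(72*t + 144) + b*(-18*t^2 + 29*t + 130) + 4*t^2 - 10*t - 36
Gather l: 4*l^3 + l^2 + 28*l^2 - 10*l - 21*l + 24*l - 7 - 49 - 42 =4*l^3 + 29*l^2 - 7*l - 98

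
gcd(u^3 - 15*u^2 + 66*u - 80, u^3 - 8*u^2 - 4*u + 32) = u^2 - 10*u + 16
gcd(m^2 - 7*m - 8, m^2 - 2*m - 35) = 1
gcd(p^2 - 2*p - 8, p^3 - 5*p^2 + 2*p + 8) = p - 4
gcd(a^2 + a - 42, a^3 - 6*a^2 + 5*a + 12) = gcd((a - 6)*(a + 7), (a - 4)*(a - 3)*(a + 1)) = 1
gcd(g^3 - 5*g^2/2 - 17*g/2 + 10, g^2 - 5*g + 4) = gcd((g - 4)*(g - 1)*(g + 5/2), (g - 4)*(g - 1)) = g^2 - 5*g + 4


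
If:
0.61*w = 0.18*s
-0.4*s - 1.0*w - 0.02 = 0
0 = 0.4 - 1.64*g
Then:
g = 0.24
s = -0.03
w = -0.01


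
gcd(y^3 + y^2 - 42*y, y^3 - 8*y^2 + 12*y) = y^2 - 6*y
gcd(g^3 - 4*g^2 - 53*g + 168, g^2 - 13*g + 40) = g - 8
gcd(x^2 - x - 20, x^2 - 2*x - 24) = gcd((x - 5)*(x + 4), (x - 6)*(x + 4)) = x + 4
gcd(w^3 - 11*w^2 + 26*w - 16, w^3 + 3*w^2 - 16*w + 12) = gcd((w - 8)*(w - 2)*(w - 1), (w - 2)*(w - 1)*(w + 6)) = w^2 - 3*w + 2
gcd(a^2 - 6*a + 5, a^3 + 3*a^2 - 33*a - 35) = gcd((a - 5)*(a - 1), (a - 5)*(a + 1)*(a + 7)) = a - 5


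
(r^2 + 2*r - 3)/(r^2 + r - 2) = (r + 3)/(r + 2)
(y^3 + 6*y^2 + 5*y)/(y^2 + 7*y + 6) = y*(y + 5)/(y + 6)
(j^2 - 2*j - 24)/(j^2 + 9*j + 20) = (j - 6)/(j + 5)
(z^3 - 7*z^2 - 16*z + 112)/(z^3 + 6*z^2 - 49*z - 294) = (z^2 - 16)/(z^2 + 13*z + 42)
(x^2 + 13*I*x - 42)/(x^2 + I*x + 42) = (x + 6*I)/(x - 6*I)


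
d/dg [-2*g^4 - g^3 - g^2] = g*(-8*g^2 - 3*g - 2)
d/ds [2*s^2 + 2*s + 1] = 4*s + 2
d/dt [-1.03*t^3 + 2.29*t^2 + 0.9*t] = -3.09*t^2 + 4.58*t + 0.9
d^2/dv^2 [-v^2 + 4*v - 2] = -2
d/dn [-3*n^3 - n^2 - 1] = n*(-9*n - 2)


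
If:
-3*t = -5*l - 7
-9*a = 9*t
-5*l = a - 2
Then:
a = -9/2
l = 13/10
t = 9/2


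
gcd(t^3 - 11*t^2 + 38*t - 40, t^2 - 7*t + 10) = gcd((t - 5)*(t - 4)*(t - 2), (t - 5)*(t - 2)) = t^2 - 7*t + 10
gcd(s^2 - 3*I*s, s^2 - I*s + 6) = s - 3*I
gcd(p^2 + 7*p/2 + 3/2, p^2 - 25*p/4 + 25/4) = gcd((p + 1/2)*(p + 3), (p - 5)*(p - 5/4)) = 1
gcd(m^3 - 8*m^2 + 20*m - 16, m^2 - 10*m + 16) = m - 2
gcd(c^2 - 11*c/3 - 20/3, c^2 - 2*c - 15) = c - 5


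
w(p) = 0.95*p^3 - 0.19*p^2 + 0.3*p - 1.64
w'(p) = 2.85*p^2 - 0.38*p + 0.3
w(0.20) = -1.58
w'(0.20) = 0.34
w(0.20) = -1.58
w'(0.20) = 0.34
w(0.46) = -1.45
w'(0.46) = 0.73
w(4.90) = 107.03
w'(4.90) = 66.87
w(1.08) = -0.34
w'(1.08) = 3.21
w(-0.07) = -1.66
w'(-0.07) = 0.34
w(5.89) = 187.66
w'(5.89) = 96.93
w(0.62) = -1.30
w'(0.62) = 1.16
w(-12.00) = -1674.20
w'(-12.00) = 415.26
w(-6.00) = -215.48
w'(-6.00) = 105.18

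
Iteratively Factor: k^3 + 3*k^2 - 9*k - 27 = (k - 3)*(k^2 + 6*k + 9) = (k - 3)*(k + 3)*(k + 3)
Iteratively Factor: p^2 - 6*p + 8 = (p - 4)*(p - 2)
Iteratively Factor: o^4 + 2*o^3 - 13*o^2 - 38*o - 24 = (o + 1)*(o^3 + o^2 - 14*o - 24) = (o + 1)*(o + 2)*(o^2 - o - 12) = (o - 4)*(o + 1)*(o + 2)*(o + 3)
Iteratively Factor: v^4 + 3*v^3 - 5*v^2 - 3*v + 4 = (v - 1)*(v^3 + 4*v^2 - v - 4) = (v - 1)^2*(v^2 + 5*v + 4) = (v - 1)^2*(v + 4)*(v + 1)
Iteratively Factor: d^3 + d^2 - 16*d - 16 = (d - 4)*(d^2 + 5*d + 4) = (d - 4)*(d + 4)*(d + 1)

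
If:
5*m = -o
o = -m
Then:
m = 0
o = 0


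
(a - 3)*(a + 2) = a^2 - a - 6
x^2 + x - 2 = (x - 1)*(x + 2)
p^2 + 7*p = p*(p + 7)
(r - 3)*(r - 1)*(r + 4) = r^3 - 13*r + 12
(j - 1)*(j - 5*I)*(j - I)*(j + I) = j^4 - j^3 - 5*I*j^3 + j^2 + 5*I*j^2 - j - 5*I*j + 5*I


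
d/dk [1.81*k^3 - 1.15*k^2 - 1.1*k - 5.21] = 5.43*k^2 - 2.3*k - 1.1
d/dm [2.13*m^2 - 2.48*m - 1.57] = 4.26*m - 2.48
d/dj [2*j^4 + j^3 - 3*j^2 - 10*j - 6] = 8*j^3 + 3*j^2 - 6*j - 10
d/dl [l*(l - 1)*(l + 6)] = 3*l^2 + 10*l - 6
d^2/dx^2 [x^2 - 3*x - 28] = 2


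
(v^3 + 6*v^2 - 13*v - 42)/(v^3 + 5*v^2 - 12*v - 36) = (v + 7)/(v + 6)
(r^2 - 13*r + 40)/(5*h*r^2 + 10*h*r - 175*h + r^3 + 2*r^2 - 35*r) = (r - 8)/(5*h*r + 35*h + r^2 + 7*r)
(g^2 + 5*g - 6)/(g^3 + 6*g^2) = (g - 1)/g^2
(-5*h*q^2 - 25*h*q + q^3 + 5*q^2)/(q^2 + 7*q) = (-5*h*q - 25*h + q^2 + 5*q)/(q + 7)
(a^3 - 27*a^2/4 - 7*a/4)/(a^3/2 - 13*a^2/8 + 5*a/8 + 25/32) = 8*a*(4*a^2 - 27*a - 7)/(16*a^3 - 52*a^2 + 20*a + 25)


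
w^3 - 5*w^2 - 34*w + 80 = (w - 8)*(w - 2)*(w + 5)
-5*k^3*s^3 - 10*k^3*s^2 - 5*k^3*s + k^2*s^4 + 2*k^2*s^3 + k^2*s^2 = s*(-5*k + s)*(k*s + k)^2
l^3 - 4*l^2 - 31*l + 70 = (l - 7)*(l - 2)*(l + 5)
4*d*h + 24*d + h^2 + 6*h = (4*d + h)*(h + 6)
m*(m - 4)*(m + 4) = m^3 - 16*m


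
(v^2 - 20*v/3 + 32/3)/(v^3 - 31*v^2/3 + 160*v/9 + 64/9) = 3*(v - 4)/(3*v^2 - 23*v - 8)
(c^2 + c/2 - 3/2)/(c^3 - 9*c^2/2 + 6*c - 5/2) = (2*c + 3)/(2*c^2 - 7*c + 5)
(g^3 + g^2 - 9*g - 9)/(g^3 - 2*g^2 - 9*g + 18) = (g + 1)/(g - 2)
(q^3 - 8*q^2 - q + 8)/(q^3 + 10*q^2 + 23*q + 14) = (q^2 - 9*q + 8)/(q^2 + 9*q + 14)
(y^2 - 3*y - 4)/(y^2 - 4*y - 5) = (y - 4)/(y - 5)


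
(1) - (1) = 0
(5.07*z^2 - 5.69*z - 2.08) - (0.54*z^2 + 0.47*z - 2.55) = 4.53*z^2 - 6.16*z + 0.47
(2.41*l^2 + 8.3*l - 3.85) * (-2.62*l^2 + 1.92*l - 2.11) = -6.3142*l^4 - 17.1188*l^3 + 20.9379*l^2 - 24.905*l + 8.1235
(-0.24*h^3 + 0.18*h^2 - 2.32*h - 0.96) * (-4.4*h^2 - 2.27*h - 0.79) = 1.056*h^5 - 0.2472*h^4 + 9.989*h^3 + 9.3482*h^2 + 4.012*h + 0.7584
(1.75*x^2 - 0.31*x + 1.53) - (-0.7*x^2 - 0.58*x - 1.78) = 2.45*x^2 + 0.27*x + 3.31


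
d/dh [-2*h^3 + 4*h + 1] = 4 - 6*h^2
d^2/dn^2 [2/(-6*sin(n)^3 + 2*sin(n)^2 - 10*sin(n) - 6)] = (81*sin(n)^6 - 33*sin(n)^5 - 74*sin(n)^4 - 48*sin(n)^3 - 59*sin(n)^2 + 69*sin(n) - 56)/(3*sin(n)^3 - sin(n)^2 + 5*sin(n) + 3)^3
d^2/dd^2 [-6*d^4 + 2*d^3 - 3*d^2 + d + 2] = -72*d^2 + 12*d - 6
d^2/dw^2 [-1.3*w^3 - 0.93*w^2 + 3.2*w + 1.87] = -7.8*w - 1.86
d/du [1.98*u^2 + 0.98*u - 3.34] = 3.96*u + 0.98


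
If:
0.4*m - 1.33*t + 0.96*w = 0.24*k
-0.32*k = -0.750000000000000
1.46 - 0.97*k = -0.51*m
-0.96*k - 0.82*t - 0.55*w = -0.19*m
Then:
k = 2.34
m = 1.59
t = -1.20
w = -1.75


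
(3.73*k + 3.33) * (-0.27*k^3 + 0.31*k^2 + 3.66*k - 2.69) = -1.0071*k^4 + 0.2572*k^3 + 14.6841*k^2 + 2.1541*k - 8.9577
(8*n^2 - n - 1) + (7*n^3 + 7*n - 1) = 7*n^3 + 8*n^2 + 6*n - 2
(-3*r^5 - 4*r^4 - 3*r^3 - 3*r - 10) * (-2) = 6*r^5 + 8*r^4 + 6*r^3 + 6*r + 20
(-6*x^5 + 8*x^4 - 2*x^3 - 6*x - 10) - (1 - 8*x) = -6*x^5 + 8*x^4 - 2*x^3 + 2*x - 11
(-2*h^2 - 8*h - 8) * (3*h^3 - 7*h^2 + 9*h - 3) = -6*h^5 - 10*h^4 + 14*h^3 - 10*h^2 - 48*h + 24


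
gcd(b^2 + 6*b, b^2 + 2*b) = b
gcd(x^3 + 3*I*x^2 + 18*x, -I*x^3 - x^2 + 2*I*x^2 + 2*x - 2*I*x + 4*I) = 1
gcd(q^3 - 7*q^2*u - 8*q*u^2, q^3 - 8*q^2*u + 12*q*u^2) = q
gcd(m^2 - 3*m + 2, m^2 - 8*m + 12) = m - 2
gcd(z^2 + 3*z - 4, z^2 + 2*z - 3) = z - 1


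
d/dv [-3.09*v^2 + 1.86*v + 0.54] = 1.86 - 6.18*v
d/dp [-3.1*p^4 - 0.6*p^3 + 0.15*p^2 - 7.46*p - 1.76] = -12.4*p^3 - 1.8*p^2 + 0.3*p - 7.46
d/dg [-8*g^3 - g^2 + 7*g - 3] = -24*g^2 - 2*g + 7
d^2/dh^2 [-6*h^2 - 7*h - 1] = -12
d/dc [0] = 0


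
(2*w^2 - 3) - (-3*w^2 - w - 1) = 5*w^2 + w - 2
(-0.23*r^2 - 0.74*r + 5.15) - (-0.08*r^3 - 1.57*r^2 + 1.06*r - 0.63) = 0.08*r^3 + 1.34*r^2 - 1.8*r + 5.78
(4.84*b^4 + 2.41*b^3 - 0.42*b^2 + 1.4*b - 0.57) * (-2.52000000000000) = -12.1968*b^4 - 6.0732*b^3 + 1.0584*b^2 - 3.528*b + 1.4364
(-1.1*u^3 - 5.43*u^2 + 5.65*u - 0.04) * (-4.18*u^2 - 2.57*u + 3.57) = 4.598*u^5 + 25.5244*u^4 - 13.5889*u^3 - 33.7384*u^2 + 20.2733*u - 0.1428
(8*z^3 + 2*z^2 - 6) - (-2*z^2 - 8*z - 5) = 8*z^3 + 4*z^2 + 8*z - 1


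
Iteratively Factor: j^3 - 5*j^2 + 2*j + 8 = (j - 4)*(j^2 - j - 2) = (j - 4)*(j + 1)*(j - 2)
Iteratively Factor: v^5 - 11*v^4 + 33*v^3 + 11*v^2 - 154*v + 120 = (v - 4)*(v^4 - 7*v^3 + 5*v^2 + 31*v - 30) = (v - 4)*(v + 2)*(v^3 - 9*v^2 + 23*v - 15) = (v - 5)*(v - 4)*(v + 2)*(v^2 - 4*v + 3) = (v - 5)*(v - 4)*(v - 1)*(v + 2)*(v - 3)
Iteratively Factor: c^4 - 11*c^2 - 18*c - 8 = (c - 4)*(c^3 + 4*c^2 + 5*c + 2) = (c - 4)*(c + 1)*(c^2 + 3*c + 2) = (c - 4)*(c + 1)*(c + 2)*(c + 1)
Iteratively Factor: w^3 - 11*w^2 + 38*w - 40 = (w - 5)*(w^2 - 6*w + 8) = (w - 5)*(w - 4)*(w - 2)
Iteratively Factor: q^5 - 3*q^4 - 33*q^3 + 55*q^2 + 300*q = (q - 5)*(q^4 + 2*q^3 - 23*q^2 - 60*q) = (q - 5)*(q + 4)*(q^3 - 2*q^2 - 15*q) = q*(q - 5)*(q + 4)*(q^2 - 2*q - 15) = q*(q - 5)*(q + 3)*(q + 4)*(q - 5)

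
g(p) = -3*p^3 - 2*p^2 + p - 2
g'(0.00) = 1.00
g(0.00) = -2.00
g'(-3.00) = -68.00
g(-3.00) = 58.00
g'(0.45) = -2.62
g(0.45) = -2.23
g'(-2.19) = -33.40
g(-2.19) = 17.73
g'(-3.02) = -69.00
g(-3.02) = 59.37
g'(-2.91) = -63.57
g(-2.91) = 52.08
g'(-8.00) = -543.00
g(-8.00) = 1398.00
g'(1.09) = -14.05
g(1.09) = -7.17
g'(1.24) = -17.80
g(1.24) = -9.56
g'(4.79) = -224.66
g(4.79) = -372.80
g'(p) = -9*p^2 - 4*p + 1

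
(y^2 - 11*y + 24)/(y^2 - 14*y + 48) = (y - 3)/(y - 6)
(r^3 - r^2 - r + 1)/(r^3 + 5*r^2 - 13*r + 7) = (r + 1)/(r + 7)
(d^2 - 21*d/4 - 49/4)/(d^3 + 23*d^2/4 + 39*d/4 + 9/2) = (4*d^2 - 21*d - 49)/(4*d^3 + 23*d^2 + 39*d + 18)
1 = 1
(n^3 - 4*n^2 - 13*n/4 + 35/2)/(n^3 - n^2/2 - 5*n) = (n - 7/2)/n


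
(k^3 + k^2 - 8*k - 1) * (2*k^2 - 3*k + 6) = 2*k^5 - k^4 - 13*k^3 + 28*k^2 - 45*k - 6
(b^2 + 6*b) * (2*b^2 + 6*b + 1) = 2*b^4 + 18*b^3 + 37*b^2 + 6*b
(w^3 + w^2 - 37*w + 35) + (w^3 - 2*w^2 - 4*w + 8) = 2*w^3 - w^2 - 41*w + 43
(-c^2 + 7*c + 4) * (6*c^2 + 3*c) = -6*c^4 + 39*c^3 + 45*c^2 + 12*c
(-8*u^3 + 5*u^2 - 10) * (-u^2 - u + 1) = 8*u^5 + 3*u^4 - 13*u^3 + 15*u^2 + 10*u - 10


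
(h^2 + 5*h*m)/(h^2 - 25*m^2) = h/(h - 5*m)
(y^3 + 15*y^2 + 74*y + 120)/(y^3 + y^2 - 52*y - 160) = (y + 6)/(y - 8)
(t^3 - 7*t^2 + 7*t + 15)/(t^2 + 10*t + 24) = (t^3 - 7*t^2 + 7*t + 15)/(t^2 + 10*t + 24)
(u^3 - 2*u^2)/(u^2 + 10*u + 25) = u^2*(u - 2)/(u^2 + 10*u + 25)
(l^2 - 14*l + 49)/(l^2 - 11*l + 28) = (l - 7)/(l - 4)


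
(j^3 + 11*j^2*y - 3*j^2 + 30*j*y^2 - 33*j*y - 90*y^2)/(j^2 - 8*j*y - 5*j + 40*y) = (j^3 + 11*j^2*y - 3*j^2 + 30*j*y^2 - 33*j*y - 90*y^2)/(j^2 - 8*j*y - 5*j + 40*y)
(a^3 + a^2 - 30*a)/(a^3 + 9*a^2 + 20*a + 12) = a*(a - 5)/(a^2 + 3*a + 2)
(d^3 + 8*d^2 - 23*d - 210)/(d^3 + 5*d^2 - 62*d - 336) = (d - 5)/(d - 8)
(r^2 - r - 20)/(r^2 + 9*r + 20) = (r - 5)/(r + 5)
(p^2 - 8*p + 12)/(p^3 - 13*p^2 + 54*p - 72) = (p - 2)/(p^2 - 7*p + 12)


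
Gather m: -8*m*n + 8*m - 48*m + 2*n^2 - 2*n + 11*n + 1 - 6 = m*(-8*n - 40) + 2*n^2 + 9*n - 5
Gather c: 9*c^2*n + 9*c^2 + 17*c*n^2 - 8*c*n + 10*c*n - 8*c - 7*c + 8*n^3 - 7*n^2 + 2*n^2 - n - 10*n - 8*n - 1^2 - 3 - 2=c^2*(9*n + 9) + c*(17*n^2 + 2*n - 15) + 8*n^3 - 5*n^2 - 19*n - 6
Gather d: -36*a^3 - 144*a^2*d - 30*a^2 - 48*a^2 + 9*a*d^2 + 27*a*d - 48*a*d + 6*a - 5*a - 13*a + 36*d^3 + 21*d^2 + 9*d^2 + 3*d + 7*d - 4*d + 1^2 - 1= -36*a^3 - 78*a^2 - 12*a + 36*d^3 + d^2*(9*a + 30) + d*(-144*a^2 - 21*a + 6)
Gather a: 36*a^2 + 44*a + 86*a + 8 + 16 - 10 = 36*a^2 + 130*a + 14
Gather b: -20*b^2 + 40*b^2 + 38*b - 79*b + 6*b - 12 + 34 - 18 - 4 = 20*b^2 - 35*b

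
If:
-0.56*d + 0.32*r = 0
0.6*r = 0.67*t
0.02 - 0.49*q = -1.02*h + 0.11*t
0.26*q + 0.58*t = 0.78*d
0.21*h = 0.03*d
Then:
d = -0.09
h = -0.01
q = 0.05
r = -0.16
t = -0.14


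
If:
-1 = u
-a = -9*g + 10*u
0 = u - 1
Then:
No Solution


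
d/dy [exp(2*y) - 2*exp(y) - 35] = 2*(exp(y) - 1)*exp(y)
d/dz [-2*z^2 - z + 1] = -4*z - 1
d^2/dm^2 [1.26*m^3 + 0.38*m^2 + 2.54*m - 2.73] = 7.56*m + 0.76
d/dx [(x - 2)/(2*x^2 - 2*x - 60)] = (x^2 - x - (x - 2)*(2*x - 1) - 30)/(2*(-x^2 + x + 30)^2)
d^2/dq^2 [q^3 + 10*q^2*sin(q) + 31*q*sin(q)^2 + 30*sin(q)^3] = -10*q^2*sin(q) + 40*q*cos(q) + 62*q*cos(2*q) + 6*q - 5*sin(q)/2 + 62*sin(2*q) + 135*sin(3*q)/2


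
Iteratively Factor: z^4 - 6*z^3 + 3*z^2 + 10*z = (z - 5)*(z^3 - z^2 - 2*z) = z*(z - 5)*(z^2 - z - 2) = z*(z - 5)*(z + 1)*(z - 2)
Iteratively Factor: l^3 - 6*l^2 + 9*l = (l - 3)*(l^2 - 3*l) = l*(l - 3)*(l - 3)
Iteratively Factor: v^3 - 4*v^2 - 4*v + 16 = (v - 4)*(v^2 - 4) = (v - 4)*(v - 2)*(v + 2)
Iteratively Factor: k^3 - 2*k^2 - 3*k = (k - 3)*(k^2 + k) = k*(k - 3)*(k + 1)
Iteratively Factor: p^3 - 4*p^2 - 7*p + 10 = (p - 1)*(p^2 - 3*p - 10) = (p - 5)*(p - 1)*(p + 2)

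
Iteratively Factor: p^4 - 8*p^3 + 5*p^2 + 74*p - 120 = (p - 2)*(p^3 - 6*p^2 - 7*p + 60) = (p - 2)*(p + 3)*(p^2 - 9*p + 20) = (p - 5)*(p - 2)*(p + 3)*(p - 4)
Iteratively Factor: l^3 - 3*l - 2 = (l - 2)*(l^2 + 2*l + 1) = (l - 2)*(l + 1)*(l + 1)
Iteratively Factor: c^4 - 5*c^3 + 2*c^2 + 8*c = (c - 4)*(c^3 - c^2 - 2*c) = (c - 4)*(c - 2)*(c^2 + c) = c*(c - 4)*(c - 2)*(c + 1)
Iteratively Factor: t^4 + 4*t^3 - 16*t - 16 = (t - 2)*(t^3 + 6*t^2 + 12*t + 8) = (t - 2)*(t + 2)*(t^2 + 4*t + 4) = (t - 2)*(t + 2)^2*(t + 2)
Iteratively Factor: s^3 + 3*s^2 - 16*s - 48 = (s - 4)*(s^2 + 7*s + 12) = (s - 4)*(s + 3)*(s + 4)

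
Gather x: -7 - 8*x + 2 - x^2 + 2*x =-x^2 - 6*x - 5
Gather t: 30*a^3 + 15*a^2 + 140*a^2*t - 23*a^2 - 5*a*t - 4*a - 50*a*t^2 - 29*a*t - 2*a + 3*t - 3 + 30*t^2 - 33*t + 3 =30*a^3 - 8*a^2 - 6*a + t^2*(30 - 50*a) + t*(140*a^2 - 34*a - 30)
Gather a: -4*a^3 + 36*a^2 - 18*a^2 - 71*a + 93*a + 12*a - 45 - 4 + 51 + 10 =-4*a^3 + 18*a^2 + 34*a + 12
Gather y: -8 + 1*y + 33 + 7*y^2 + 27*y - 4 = 7*y^2 + 28*y + 21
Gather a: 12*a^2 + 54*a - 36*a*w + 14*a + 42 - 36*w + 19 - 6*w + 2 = 12*a^2 + a*(68 - 36*w) - 42*w + 63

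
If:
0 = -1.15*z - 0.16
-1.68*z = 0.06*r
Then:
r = 3.90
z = -0.14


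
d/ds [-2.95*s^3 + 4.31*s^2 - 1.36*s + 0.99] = -8.85*s^2 + 8.62*s - 1.36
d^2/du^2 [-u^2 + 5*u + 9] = -2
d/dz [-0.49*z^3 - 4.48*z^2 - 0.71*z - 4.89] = -1.47*z^2 - 8.96*z - 0.71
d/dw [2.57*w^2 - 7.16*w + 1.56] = 5.14*w - 7.16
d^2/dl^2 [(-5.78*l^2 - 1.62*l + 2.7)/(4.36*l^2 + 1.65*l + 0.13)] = (-1.13686837721616e-13*l^4 + 21.5715359999999*l^3 + 327.612144*l^2 + 122.052096*l + 12.140396)/(82.881856*l^6 + 94.09752*l^5 + 43.024044*l^4 + 10.103445*l^3 + 1.282827*l^2 + 0.083655*l + 0.002197)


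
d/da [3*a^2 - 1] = 6*a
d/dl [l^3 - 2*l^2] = l*(3*l - 4)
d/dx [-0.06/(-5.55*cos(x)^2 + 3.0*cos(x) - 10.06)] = (0.666*cos(x) - 0.18)*sin(x)/(5.55*cos(x)^2 - 3.0*cos(x) + 10.06)^2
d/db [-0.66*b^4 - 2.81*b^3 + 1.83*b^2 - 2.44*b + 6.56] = -2.64*b^3 - 8.43*b^2 + 3.66*b - 2.44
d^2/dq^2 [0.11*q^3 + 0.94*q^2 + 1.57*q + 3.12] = 0.66*q + 1.88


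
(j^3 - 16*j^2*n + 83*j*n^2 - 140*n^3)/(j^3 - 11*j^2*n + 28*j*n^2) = (j - 5*n)/j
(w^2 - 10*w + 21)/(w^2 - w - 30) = (-w^2 + 10*w - 21)/(-w^2 + w + 30)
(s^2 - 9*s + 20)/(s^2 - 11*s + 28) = (s - 5)/(s - 7)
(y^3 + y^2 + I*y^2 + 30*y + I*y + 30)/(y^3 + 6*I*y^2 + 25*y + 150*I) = (y + 1)/(y + 5*I)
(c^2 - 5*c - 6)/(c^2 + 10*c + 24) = (c^2 - 5*c - 6)/(c^2 + 10*c + 24)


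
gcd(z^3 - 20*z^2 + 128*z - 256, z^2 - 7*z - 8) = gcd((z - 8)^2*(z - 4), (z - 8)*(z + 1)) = z - 8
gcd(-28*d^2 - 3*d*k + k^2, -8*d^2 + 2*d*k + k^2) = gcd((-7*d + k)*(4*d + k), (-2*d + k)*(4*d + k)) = 4*d + k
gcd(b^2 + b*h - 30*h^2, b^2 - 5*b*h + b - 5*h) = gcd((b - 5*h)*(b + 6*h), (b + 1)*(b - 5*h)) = b - 5*h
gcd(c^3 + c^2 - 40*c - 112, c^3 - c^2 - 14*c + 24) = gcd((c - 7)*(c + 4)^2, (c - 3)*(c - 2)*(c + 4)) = c + 4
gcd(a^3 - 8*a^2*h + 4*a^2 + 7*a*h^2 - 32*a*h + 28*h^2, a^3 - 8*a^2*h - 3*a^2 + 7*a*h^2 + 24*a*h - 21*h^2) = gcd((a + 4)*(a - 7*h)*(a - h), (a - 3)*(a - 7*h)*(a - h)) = a^2 - 8*a*h + 7*h^2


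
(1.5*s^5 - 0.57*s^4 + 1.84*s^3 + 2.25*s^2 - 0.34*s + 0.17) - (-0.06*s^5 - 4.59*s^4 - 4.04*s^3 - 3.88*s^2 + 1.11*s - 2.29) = 1.56*s^5 + 4.02*s^4 + 5.88*s^3 + 6.13*s^2 - 1.45*s + 2.46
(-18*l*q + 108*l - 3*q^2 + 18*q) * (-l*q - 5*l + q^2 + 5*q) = 18*l^2*q^2 - 18*l^2*q - 540*l^2 - 15*l*q^3 + 15*l*q^2 + 450*l*q - 3*q^4 + 3*q^3 + 90*q^2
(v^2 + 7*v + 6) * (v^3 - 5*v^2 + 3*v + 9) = v^5 + 2*v^4 - 26*v^3 + 81*v + 54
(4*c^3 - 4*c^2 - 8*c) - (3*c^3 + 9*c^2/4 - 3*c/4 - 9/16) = c^3 - 25*c^2/4 - 29*c/4 + 9/16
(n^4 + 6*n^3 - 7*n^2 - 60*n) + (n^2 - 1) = n^4 + 6*n^3 - 6*n^2 - 60*n - 1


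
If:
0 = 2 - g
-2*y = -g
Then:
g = 2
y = 1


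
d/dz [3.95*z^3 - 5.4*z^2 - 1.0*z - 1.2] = 11.85*z^2 - 10.8*z - 1.0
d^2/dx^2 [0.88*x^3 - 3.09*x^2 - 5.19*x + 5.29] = 5.28*x - 6.18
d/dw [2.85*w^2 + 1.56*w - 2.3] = 5.7*w + 1.56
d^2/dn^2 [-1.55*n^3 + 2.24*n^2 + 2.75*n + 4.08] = 4.48 - 9.3*n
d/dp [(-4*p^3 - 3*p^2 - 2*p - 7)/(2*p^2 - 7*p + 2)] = (-8*p^4 + 56*p^3 + p^2 + 16*p - 53)/(4*p^4 - 28*p^3 + 57*p^2 - 28*p + 4)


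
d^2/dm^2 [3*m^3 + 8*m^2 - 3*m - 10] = 18*m + 16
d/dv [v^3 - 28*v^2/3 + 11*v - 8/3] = 3*v^2 - 56*v/3 + 11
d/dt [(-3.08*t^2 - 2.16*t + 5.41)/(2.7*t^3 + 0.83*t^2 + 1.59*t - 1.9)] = (8.316*t^4 + 11.664*t^3 - 46.9254*t^2 + 2.7234*t - 4.4979)/(7.29*t^6 + 4.482*t^5 + 9.2749*t^4 - 7.6206*t^3 - 0.6259*t^2 - 6.042*t + 3.61)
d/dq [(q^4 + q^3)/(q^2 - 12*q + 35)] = q^2*(-2*q*(q - 6)*(q + 1) + (4*q + 3)*(q^2 - 12*q + 35))/(q^2 - 12*q + 35)^2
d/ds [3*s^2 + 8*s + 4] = 6*s + 8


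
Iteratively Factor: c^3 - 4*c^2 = (c - 4)*(c^2) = c*(c - 4)*(c)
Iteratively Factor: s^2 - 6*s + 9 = (s - 3)*(s - 3)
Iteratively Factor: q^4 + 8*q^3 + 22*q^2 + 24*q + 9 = (q + 1)*(q^3 + 7*q^2 + 15*q + 9) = (q + 1)*(q + 3)*(q^2 + 4*q + 3) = (q + 1)^2*(q + 3)*(q + 3)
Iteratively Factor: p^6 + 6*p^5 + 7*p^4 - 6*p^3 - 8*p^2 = (p + 4)*(p^5 + 2*p^4 - p^3 - 2*p^2) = (p - 1)*(p + 4)*(p^4 + 3*p^3 + 2*p^2) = p*(p - 1)*(p + 4)*(p^3 + 3*p^2 + 2*p) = p^2*(p - 1)*(p + 4)*(p^2 + 3*p + 2) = p^2*(p - 1)*(p + 2)*(p + 4)*(p + 1)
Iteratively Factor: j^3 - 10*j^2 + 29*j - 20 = (j - 4)*(j^2 - 6*j + 5) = (j - 4)*(j - 1)*(j - 5)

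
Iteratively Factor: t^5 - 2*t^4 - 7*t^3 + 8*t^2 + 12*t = (t)*(t^4 - 2*t^3 - 7*t^2 + 8*t + 12) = t*(t - 2)*(t^3 - 7*t - 6) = t*(t - 2)*(t + 2)*(t^2 - 2*t - 3) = t*(t - 2)*(t + 1)*(t + 2)*(t - 3)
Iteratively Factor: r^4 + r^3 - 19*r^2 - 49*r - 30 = (r - 5)*(r^3 + 6*r^2 + 11*r + 6) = (r - 5)*(r + 2)*(r^2 + 4*r + 3) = (r - 5)*(r + 2)*(r + 3)*(r + 1)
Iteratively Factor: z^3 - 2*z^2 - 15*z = (z)*(z^2 - 2*z - 15) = z*(z - 5)*(z + 3)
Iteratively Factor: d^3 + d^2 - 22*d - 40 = (d - 5)*(d^2 + 6*d + 8) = (d - 5)*(d + 4)*(d + 2)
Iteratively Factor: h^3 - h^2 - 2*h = (h)*(h^2 - h - 2) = h*(h + 1)*(h - 2)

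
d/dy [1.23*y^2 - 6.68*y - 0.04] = 2.46*y - 6.68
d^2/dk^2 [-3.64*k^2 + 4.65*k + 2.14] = -7.28000000000000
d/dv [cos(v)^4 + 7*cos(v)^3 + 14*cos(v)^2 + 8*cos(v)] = -(-21*sin(v)^2 + 31*cos(v) + cos(3*v) + 29)*sin(v)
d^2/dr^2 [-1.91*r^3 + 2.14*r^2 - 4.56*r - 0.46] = 4.28 - 11.46*r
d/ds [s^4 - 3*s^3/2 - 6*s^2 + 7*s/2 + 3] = 4*s^3 - 9*s^2/2 - 12*s + 7/2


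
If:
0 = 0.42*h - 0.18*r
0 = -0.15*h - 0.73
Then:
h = -4.87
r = -11.36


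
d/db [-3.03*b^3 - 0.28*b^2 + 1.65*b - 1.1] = -9.09*b^2 - 0.56*b + 1.65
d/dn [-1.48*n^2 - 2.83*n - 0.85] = -2.96*n - 2.83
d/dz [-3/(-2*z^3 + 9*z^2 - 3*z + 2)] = 9*(-2*z^2 + 6*z - 1)/(2*z^3 - 9*z^2 + 3*z - 2)^2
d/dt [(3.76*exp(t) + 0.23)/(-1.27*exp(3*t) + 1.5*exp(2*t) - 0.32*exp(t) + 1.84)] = (9.5504*exp(3*t) - 4.7637*exp(2*t) - 0.69*exp(t) + 6.992)*exp(t)/(1.6129*exp(6*t) - 3.81*exp(5*t) + 3.0628*exp(4*t) - 5.6336*exp(3*t) + 5.6224*exp(2*t) - 1.1776*exp(t) + 3.3856)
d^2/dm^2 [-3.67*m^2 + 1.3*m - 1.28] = -7.34000000000000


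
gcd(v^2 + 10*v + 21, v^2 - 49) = v + 7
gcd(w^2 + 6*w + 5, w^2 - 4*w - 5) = w + 1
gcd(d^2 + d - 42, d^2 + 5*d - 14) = d + 7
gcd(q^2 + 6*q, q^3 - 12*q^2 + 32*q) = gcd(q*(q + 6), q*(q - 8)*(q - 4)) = q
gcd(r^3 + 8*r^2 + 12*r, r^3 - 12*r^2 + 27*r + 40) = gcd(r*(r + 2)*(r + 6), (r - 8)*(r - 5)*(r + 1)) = 1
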